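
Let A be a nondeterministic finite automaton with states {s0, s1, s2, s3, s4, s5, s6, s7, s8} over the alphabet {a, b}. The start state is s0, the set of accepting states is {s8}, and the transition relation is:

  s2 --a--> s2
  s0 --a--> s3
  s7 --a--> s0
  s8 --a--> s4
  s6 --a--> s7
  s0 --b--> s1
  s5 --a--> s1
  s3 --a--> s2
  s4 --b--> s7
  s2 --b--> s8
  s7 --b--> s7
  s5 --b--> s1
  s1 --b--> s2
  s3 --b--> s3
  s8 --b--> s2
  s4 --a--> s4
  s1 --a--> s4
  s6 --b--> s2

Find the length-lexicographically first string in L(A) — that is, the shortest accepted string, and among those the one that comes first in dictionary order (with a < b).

A breadth-first search from s0 reaches an accepting state first via the path s0 → s3 → s2 → s8 on input aab.
No string of length < 3 is accepted (BFS exhausts all shorter strings without reaching an accepting state), and aab is the lexicographically least accepting string of length 3.

aab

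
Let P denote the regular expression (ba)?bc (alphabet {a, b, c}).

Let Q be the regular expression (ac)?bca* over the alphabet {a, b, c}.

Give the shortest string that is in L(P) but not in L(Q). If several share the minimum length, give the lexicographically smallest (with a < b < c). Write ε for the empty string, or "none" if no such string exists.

babc

The string babc is accepted by P but not by Q.
No shorter string lies in the difference, and babc is the lexicographically first length-4 string in L(P) \ L(Q).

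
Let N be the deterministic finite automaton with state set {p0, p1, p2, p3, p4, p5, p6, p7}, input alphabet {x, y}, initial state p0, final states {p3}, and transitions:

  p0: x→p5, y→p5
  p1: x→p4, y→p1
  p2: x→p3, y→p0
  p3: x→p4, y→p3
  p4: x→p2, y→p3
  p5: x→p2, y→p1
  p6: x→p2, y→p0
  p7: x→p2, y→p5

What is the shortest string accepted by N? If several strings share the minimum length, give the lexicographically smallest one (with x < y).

A breadth-first search from p0 reaches an accepting state first via the path p0 → p5 → p2 → p3 on input xxx.
No string of length < 3 is accepted (BFS exhausts all shorter strings without reaching an accepting state), and xxx is the lexicographically least accepting string of length 3.

xxx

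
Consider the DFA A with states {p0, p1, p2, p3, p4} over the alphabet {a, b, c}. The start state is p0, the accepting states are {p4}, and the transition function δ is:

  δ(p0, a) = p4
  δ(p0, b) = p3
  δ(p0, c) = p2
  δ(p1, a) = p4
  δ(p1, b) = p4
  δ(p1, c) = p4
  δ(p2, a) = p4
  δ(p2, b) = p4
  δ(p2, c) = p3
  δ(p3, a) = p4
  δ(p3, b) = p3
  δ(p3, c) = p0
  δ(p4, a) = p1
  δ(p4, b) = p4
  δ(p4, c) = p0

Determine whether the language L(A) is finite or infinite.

infinite

State p0 is reachable from the start and can reach an accepting state, and it lies on the cycle p0 → p2 → p3 → p0.
Traversing that cycle any number of times yields accepted strings of unbounded length, so the language is infinite.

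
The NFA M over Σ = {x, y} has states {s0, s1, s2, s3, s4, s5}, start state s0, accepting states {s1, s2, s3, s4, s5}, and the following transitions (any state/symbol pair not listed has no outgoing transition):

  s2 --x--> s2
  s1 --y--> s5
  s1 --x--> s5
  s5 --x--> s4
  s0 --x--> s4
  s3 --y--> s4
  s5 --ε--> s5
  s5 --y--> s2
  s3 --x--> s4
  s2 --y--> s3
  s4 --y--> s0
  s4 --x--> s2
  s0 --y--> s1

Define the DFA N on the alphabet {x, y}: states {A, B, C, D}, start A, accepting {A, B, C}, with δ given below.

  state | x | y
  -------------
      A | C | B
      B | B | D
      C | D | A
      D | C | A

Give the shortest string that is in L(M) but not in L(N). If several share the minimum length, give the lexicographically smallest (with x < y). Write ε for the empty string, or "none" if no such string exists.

The string xx is accepted by M but not by N.
No shorter string lies in the difference, and xx is the lexicographically first length-2 string in L(M) \ L(N).

xx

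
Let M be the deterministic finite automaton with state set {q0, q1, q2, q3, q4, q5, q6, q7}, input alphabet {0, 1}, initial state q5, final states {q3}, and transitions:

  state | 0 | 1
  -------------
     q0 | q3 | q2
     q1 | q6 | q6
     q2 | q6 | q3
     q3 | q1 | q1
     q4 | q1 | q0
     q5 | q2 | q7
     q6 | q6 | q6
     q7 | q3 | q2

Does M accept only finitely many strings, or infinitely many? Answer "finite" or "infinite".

The useful states (reachable from q5 and able to reach an accepting state) are {q2, q3, q5, q7}.
Restricted to these states the transition graph has no cycle, so every accepting path has bounded length and L is finite.

finite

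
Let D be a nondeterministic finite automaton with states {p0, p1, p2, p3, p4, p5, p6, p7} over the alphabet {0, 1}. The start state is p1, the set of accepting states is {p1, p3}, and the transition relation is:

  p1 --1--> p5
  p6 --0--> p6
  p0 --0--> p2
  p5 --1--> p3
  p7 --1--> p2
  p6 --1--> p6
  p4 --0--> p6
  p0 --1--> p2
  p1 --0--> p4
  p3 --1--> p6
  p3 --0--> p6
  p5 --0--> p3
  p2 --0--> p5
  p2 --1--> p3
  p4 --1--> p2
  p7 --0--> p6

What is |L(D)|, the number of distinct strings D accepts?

6

The useful subgraph on states {p1, p2, p3, p4, p5} is acyclic, so L(D) is finite; the longest accepting path visits 5 useful states, giving maximum string length 4.
Counting accepting paths from p1 by length: 1 of length 0, 2 of length 2, 1 of length 3, 2 of length 4. Total 6.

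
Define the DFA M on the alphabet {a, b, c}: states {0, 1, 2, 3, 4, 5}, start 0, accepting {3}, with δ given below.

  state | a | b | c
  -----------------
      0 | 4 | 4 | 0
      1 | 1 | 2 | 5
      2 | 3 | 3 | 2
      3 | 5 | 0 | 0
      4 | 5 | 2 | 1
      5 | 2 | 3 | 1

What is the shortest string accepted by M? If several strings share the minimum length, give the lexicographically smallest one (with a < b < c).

A breadth-first search from 0 reaches an accepting state first via the path 0 → 4 → 5 → 3 on input aab.
No string of length < 3 is accepted (BFS exhausts all shorter strings without reaching an accepting state), and aab is the lexicographically least accepting string of length 3.

aab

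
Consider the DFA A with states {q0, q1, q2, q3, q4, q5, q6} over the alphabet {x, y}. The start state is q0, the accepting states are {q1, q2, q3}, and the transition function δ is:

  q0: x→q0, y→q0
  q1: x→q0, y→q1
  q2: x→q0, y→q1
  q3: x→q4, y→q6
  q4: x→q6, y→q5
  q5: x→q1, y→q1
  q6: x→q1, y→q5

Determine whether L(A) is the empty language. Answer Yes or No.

Yes

The states reachable from the start state are {q0}.
None of the accepting states {q1, q2, q3} is reachable, so no string is accepted and L(A) = ∅.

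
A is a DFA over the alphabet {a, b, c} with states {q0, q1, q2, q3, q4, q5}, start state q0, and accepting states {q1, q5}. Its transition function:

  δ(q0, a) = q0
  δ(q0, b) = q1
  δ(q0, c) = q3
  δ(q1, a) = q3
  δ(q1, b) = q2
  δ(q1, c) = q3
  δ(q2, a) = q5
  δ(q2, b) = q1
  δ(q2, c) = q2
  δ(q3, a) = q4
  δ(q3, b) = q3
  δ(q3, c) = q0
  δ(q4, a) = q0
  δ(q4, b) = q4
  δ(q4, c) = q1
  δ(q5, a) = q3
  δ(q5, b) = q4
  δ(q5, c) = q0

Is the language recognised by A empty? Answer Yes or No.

The string b is accepted: the run q0 → q1 ends in the accepting state q1.
Since at least one string is accepted, L(A) is not empty.

No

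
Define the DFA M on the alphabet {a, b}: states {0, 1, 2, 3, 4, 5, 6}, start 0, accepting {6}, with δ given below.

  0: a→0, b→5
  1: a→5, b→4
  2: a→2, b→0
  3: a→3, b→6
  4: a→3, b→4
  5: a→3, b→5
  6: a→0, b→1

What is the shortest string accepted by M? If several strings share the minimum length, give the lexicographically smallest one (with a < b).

bab

A breadth-first search from 0 reaches an accepting state first via the path 0 → 5 → 3 → 6 on input bab.
No string of length < 3 is accepted (BFS exhausts all shorter strings without reaching an accepting state), and bab is the lexicographically least accepting string of length 3.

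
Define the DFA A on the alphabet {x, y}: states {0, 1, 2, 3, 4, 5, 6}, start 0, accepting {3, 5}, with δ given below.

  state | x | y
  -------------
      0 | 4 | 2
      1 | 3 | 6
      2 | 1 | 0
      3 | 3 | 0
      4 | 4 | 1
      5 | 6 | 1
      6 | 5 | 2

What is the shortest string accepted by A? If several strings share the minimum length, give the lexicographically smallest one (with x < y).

xyx

A breadth-first search from 0 reaches an accepting state first via the path 0 → 4 → 1 → 3 on input xyx.
No string of length < 3 is accepted (BFS exhausts all shorter strings without reaching an accepting state), and xyx is the lexicographically least accepting string of length 3.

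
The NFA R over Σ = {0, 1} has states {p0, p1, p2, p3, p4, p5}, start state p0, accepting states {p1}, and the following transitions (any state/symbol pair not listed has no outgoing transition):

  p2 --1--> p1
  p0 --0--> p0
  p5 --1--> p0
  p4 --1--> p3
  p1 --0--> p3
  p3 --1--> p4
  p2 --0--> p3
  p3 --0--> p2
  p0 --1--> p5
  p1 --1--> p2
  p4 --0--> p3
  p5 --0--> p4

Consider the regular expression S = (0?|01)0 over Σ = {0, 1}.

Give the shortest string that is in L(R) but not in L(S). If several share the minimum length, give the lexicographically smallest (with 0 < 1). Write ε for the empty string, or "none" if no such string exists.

10001

The string 10001 is accepted by R but not by S.
No shorter string lies in the difference, and 10001 is the lexicographically first length-5 string in L(R) \ L(S).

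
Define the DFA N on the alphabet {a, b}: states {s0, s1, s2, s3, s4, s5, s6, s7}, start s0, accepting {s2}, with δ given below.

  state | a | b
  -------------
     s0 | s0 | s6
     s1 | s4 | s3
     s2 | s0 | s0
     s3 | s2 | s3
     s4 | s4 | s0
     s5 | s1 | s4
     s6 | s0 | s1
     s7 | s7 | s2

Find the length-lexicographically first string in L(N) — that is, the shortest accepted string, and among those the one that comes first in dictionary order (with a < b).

A breadth-first search from s0 reaches an accepting state first via the path s0 → s6 → s1 → s3 → s2 on input bbba.
No string of length < 4 is accepted (BFS exhausts all shorter strings without reaching an accepting state), and bbba is the lexicographically least accepting string of length 4.

bbba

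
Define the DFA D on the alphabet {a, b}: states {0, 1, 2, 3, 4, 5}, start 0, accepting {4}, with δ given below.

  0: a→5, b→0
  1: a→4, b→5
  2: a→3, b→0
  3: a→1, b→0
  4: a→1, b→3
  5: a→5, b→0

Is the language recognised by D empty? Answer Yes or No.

Yes

The states reachable from the start state are {0, 5}.
None of the accepting states {4} is reachable, so no string is accepted and L(D) = ∅.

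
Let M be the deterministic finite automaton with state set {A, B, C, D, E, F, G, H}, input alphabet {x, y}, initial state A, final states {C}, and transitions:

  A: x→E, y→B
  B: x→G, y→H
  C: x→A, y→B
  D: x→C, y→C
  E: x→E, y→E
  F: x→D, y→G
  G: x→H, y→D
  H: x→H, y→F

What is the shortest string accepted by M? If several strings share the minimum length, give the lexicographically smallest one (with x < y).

A breadth-first search from A reaches an accepting state first via the path A → B → G → D → C on input yxyx.
No string of length < 4 is accepted (BFS exhausts all shorter strings without reaching an accepting state), and yxyx is the lexicographically least accepting string of length 4.

yxyx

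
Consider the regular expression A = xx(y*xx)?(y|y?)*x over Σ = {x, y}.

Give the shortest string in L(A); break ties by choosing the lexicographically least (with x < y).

xxx

By inspection of the expression, no string of length less than 3 matches, and xxx is the lexicographically first match of length 3.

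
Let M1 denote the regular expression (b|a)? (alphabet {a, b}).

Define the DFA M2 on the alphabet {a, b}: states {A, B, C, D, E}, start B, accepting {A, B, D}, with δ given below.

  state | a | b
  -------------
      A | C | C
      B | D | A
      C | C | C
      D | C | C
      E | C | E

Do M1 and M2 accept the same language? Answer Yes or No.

Converting the expression M1 to a DFA (subset construction, then merging equivalent states) gives the minimal DFA with states {r0, r1, r2}, start state r0, accepting states {r0, r1} and transitions r0: a→r1, b→r1; r1: a→r2, b→r2; r2: a→r2, b→r2.
Exploring the product automaton M1 × M2 from the start pair (r0, B), following both machines on each input symbol, reaches 4 state pairs: (r0, B), (r1, D), (r1, A), (r2, C).
M1 accepts in {r0, r1} and M2 accepts in {A, B, D}. In every reachable pair the two components are either both accepting — (r0, B), (r1, D), (r1, A) — or both non-accepting, so no string is accepted by exactly one of the machines: L(M1) \ L(M2) and L(M2) \ L(M1) are both empty.
Hence every string is accepted by M1 iff it is accepted by M2, and the two languages coincide.

Yes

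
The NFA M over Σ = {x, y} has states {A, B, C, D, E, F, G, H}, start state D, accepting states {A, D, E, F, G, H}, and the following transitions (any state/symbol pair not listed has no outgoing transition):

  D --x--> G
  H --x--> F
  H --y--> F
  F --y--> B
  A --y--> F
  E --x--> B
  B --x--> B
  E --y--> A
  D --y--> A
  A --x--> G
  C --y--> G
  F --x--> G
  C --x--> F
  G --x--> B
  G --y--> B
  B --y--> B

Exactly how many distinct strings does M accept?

6

The useful subgraph on states {A, D, F, G} is acyclic, so L(M) is finite; the longest accepting path visits 4 useful states, giving maximum string length 3.
Counting accepting paths from D by length: 1 of length 0, 2 of length 1, 2 of length 2, 1 of length 3. Total 6.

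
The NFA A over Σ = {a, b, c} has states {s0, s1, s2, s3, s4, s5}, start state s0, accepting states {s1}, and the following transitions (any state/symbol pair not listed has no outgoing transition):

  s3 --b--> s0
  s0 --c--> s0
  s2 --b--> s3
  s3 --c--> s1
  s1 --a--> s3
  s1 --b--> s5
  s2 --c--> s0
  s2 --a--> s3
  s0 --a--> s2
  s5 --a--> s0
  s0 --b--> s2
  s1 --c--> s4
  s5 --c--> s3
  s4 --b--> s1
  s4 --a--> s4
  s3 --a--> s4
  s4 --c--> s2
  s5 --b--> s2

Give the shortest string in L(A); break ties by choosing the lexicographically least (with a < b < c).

aac

A breadth-first search from s0 reaches an accepting state first via the path s0 → s2 → s3 → s1 on input aac.
No string of length < 3 is accepted (BFS exhausts all shorter strings without reaching an accepting state), and aac is the lexicographically least accepting string of length 3.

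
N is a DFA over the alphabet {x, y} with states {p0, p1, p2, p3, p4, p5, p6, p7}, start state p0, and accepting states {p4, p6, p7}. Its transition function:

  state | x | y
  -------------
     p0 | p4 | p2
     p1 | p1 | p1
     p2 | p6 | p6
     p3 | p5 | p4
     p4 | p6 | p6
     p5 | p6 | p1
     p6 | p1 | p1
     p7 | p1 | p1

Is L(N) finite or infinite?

The useful states (reachable from p0 and able to reach an accepting state) are {p0, p2, p4, p6}.
Restricted to these states the transition graph has no cycle, so every accepting path has bounded length and L is finite.

finite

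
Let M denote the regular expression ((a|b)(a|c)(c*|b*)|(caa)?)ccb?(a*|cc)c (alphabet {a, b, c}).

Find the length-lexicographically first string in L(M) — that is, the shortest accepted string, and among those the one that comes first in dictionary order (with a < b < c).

ccc

By inspection of the expression, no string of length less than 3 matches, and ccc is the lexicographically first match of length 3.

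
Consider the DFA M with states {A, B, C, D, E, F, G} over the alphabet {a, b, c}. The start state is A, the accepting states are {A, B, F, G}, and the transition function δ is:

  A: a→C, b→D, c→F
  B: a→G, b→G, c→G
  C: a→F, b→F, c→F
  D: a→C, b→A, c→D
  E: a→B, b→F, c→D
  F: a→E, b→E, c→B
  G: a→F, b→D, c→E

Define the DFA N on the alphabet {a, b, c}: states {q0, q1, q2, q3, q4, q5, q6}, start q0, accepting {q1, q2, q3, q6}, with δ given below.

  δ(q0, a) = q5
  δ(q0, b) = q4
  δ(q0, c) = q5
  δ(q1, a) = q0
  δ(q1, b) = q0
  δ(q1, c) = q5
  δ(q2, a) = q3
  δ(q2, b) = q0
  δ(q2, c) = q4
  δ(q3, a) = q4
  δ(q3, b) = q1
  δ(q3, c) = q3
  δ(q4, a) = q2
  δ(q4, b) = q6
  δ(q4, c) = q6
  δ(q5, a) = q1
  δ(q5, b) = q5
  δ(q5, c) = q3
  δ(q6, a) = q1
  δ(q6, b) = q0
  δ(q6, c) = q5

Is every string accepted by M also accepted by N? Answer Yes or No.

The empty string ε is in L(M) but not in L(N).
So L(M) ⊄ L(N).

No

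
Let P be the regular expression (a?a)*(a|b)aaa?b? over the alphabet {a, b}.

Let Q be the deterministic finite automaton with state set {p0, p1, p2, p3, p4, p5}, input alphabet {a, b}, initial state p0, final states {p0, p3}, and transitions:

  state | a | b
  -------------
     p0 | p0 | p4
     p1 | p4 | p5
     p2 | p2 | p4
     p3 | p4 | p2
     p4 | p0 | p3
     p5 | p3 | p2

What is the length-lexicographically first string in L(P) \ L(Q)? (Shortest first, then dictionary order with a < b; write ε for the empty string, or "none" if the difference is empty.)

aaab

The string aaab is accepted by P but not by Q.
No shorter string lies in the difference, and aaab is the lexicographically first length-4 string in L(P) \ L(Q).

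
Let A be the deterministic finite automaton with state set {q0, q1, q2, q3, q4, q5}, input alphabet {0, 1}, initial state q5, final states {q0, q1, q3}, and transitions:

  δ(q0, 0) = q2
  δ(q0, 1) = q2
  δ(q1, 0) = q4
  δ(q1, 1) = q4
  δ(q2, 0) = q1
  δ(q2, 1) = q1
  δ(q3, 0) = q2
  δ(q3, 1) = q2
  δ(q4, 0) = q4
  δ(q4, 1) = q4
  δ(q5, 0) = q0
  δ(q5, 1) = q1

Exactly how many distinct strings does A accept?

6

The useful subgraph on states {q0, q1, q2, q5} is acyclic, so L(A) is finite; the longest accepting path visits 4 useful states, giving maximum string length 3.
Counting accepting paths from q5 by length: 2 of length 1, 4 of length 3. Total 6.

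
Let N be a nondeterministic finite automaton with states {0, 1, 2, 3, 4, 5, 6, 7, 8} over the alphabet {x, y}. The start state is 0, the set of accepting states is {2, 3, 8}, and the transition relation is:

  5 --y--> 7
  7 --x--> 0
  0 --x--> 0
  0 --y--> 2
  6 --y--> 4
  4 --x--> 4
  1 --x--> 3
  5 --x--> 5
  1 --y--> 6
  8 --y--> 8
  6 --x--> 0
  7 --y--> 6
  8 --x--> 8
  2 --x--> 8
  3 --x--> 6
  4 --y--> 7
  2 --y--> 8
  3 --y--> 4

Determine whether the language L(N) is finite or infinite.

infinite

State 0 is reachable from the start and can reach an accepting state, and it lies on the cycle 0 → 0.
Traversing that cycle any number of times yields accepted strings of unbounded length, so the language is infinite.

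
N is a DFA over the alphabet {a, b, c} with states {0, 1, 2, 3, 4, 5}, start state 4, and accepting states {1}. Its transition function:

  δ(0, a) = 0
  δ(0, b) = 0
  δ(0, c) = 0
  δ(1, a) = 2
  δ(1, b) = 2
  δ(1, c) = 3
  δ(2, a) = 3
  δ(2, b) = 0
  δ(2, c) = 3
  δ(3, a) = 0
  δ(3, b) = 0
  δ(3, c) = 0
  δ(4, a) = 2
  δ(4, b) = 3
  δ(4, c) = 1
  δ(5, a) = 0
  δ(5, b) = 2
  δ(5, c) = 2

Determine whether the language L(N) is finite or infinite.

The useful states (reachable from 4 and able to reach an accepting state) are {1, 4}.
Restricted to these states the transition graph has no cycle, so every accepting path has bounded length and L is finite.

finite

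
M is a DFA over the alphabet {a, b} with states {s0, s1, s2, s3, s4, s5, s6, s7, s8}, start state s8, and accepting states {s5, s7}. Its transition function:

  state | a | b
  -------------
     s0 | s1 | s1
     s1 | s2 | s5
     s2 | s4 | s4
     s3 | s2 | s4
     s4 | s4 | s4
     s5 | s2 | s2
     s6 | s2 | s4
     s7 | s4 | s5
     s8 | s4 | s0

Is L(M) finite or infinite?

finite

The useful states (reachable from s8 and able to reach an accepting state) are {s0, s1, s5, s8}.
Restricted to these states the transition graph has no cycle, so every accepting path has bounded length and L is finite.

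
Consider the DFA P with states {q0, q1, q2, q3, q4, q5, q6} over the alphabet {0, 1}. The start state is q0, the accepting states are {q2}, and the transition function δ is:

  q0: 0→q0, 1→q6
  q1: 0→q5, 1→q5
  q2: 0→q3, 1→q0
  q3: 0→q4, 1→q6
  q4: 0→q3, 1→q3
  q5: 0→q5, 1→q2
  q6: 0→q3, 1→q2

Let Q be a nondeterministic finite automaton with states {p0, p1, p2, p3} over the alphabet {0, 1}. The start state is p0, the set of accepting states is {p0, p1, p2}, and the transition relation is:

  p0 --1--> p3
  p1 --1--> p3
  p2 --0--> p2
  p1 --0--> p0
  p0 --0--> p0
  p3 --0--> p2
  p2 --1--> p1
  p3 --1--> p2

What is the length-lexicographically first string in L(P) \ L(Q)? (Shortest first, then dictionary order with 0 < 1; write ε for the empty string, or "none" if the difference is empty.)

The string 1011 is accepted by P but not by Q.
No shorter string lies in the difference, and 1011 is the lexicographically first length-4 string in L(P) \ L(Q).

1011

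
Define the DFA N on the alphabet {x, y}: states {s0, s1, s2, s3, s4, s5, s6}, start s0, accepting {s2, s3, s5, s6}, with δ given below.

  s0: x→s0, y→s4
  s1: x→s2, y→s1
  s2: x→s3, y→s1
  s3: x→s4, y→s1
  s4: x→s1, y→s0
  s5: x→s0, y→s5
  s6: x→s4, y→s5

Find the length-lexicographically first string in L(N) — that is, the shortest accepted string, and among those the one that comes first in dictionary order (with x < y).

A breadth-first search from s0 reaches an accepting state first via the path s0 → s4 → s1 → s2 on input yxx.
No string of length < 3 is accepted (BFS exhausts all shorter strings without reaching an accepting state), and yxx is the lexicographically least accepting string of length 3.

yxx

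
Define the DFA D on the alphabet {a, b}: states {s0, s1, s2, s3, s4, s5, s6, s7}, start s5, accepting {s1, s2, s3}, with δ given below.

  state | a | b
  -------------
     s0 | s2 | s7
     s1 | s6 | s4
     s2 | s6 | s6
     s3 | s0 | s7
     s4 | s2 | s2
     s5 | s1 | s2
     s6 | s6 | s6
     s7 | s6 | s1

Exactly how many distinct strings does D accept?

4

The useful subgraph on states {s1, s2, s4, s5} is acyclic, so L(D) is finite; the longest accepting path visits 4 useful states, giving maximum string length 3.
Counting accepting paths from s5 by length: 2 of length 1, 2 of length 3. Total 4.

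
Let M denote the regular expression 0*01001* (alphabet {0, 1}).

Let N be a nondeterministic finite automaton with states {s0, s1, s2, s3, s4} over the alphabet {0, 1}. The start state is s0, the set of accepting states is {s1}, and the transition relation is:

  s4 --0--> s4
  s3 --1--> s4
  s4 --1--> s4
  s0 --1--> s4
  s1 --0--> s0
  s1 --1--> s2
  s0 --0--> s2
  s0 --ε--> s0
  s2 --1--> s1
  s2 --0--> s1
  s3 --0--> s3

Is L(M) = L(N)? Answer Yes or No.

No

The string 0100 is accepted by M but rejected by N.
So L(M) ≠ L(N).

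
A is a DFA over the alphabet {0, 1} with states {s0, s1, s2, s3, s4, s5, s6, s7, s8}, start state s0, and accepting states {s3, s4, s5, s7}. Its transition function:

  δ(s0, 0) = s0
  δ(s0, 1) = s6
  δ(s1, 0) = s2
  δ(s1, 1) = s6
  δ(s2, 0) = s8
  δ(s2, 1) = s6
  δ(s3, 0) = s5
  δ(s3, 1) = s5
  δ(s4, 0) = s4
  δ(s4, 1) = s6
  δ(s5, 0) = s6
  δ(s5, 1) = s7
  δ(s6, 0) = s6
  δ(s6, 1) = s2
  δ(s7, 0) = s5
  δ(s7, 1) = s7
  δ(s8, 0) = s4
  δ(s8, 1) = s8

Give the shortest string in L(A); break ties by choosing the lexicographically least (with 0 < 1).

A breadth-first search from s0 reaches an accepting state first via the path s0 → s6 → s2 → s8 → s4 on input 1100.
No string of length < 4 is accepted (BFS exhausts all shorter strings without reaching an accepting state), and 1100 is the lexicographically least accepting string of length 4.

1100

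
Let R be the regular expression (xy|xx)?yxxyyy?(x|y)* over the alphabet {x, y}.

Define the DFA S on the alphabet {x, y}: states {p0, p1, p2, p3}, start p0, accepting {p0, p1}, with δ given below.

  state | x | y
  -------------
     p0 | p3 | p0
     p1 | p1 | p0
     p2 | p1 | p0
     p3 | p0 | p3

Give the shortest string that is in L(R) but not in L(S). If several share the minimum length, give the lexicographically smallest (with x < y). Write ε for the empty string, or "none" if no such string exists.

yxxyyx

The string yxxyyx is accepted by R but not by S.
No shorter string lies in the difference, and yxxyyx is the lexicographically first length-6 string in L(R) \ L(S).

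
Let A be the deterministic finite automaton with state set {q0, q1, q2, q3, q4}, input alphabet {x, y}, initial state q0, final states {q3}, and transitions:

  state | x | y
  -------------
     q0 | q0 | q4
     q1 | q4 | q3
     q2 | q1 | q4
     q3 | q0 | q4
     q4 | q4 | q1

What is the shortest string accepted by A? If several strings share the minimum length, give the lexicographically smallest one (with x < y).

A breadth-first search from q0 reaches an accepting state first via the path q0 → q4 → q1 → q3 on input yyy.
No string of length < 3 is accepted (BFS exhausts all shorter strings without reaching an accepting state), and yyy is the lexicographically least accepting string of length 3.

yyy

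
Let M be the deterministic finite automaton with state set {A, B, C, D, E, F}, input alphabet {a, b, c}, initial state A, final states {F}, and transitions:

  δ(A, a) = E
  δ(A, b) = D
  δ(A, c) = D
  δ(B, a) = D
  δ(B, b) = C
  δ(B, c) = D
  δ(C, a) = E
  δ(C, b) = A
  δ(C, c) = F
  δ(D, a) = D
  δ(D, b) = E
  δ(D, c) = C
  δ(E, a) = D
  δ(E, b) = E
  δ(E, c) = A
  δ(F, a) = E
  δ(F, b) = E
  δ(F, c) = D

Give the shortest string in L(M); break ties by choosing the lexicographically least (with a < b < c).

A breadth-first search from A reaches an accepting state first via the path A → D → C → F on input bcc.
No string of length < 3 is accepted (BFS exhausts all shorter strings without reaching an accepting state), and bcc is the lexicographically least accepting string of length 3.

bcc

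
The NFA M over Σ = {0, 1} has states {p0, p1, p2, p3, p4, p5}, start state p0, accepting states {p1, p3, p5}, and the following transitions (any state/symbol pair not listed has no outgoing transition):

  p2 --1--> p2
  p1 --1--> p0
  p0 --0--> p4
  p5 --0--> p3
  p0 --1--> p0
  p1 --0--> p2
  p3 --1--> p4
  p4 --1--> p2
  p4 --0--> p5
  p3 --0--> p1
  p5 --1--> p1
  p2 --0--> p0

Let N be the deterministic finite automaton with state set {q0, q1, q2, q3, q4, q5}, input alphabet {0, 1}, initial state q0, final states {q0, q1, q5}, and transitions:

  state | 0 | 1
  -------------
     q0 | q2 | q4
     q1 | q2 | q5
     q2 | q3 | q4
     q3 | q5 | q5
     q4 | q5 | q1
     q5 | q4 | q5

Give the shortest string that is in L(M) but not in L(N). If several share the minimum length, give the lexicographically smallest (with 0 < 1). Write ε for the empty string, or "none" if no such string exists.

The string 00 is accepted by M but not by N.
No shorter string lies in the difference, and 00 is the lexicographically first length-2 string in L(M) \ L(N).

00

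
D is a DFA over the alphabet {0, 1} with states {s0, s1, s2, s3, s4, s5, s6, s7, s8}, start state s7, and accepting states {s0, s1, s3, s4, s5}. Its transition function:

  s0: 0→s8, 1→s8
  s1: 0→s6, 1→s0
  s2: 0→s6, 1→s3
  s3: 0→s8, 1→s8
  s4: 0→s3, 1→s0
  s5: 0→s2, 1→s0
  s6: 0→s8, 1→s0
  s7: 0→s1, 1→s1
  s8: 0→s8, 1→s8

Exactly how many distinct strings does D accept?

The useful subgraph on states {s0, s1, s6, s7} is acyclic, so L(D) is finite; the longest accepting path visits 4 useful states, giving maximum string length 3.
Counting accepting paths from s7 by length: 2 of length 1, 2 of length 2, 2 of length 3. Total 6.

6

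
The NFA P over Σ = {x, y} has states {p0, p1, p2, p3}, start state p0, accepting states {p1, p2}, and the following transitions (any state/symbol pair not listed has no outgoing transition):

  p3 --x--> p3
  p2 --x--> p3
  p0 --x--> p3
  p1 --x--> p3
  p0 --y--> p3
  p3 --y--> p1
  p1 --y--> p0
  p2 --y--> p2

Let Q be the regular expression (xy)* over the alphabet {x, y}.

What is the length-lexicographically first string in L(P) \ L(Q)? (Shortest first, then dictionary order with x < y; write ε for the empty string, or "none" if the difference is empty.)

The string yy is accepted by P but not by Q.
No shorter string lies in the difference, and yy is the lexicographically first length-2 string in L(P) \ L(Q).

yy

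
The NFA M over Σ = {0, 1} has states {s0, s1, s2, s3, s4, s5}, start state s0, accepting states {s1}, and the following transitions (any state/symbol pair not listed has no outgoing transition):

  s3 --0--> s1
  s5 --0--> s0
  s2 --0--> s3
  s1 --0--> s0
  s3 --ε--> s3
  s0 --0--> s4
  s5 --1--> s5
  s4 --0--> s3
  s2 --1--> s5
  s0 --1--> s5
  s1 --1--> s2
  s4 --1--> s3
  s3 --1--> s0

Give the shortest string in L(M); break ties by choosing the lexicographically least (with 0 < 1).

000

A breadth-first search from s0 reaches an accepting state first via the path s0 → s4 → s3 → s1 on input 000.
No string of length < 3 is accepted (BFS exhausts all shorter strings without reaching an accepting state), and 000 is the lexicographically least accepting string of length 3.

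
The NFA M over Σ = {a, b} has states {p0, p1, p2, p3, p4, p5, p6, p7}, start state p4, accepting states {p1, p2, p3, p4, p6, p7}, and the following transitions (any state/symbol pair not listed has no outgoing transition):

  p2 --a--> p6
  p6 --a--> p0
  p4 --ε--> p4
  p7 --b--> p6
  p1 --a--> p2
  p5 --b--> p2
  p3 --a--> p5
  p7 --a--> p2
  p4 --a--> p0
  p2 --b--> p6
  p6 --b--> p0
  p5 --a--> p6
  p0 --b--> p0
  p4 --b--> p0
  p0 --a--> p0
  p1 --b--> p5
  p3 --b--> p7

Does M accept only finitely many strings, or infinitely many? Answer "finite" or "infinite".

The useful states (reachable from p4 and able to reach an accepting state) are {p4}.
Restricted to these states the transition graph has no cycle, so every accepting path has bounded length and L is finite.

finite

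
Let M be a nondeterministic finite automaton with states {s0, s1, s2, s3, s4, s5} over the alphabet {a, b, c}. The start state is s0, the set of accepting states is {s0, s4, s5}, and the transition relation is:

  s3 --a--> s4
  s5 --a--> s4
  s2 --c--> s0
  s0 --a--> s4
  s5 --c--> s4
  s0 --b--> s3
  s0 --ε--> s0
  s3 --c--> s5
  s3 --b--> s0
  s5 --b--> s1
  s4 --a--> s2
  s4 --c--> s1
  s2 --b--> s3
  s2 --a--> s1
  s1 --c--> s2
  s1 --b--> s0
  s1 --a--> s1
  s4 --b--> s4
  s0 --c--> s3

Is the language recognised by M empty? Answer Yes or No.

The empty string ε is accepted: the run s0 ends in the accepting state s0.
Since at least one string is accepted, L(M) is not empty.

No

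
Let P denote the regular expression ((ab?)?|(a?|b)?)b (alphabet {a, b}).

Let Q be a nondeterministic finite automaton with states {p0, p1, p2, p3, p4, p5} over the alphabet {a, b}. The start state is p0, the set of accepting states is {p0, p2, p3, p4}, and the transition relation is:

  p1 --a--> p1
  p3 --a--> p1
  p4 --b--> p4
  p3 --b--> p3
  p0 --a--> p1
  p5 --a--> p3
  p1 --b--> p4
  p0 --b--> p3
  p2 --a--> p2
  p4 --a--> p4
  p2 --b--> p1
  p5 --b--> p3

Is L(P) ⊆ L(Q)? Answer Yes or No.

Yes

Converting the expression P to a DFA (subset construction, then merging equivalent states) gives the minimal DFA with states {r0, r1, r2, r3, r4}, start state r0, accepting states {r2, r4} and transitions r0: a→r1, b→r2; r1: a→r3, b→r2; r2: a→r3, b→r4; r3: a→r3, b→r3; r4: a→r3, b→r3.
Exploring the product automaton P × Q from the start pair (r0, p0), following both machines on each input symbol, reaches 9 state pairs: (r0, p0), (r1, p1), (r2, p3), (r3, p1), (r2, p4), (r4, p3), (r3, p4), (r4, p4), (r3, p3).
P accepts in {r2, r4} and Q accepts in {p0, p2, p3, p4}. The reachable pairs whose P-component is accepting are (r2, p3), (r2, p4), (r4, p3), (r4, p4); in each of them the Q-component is accepting too, so the product for L(P) \ L(Q) (P-component accepting, Q-component rejecting) has no reachable accepting pair and the difference is empty.
Hence every string in L(P) is also in L(Q).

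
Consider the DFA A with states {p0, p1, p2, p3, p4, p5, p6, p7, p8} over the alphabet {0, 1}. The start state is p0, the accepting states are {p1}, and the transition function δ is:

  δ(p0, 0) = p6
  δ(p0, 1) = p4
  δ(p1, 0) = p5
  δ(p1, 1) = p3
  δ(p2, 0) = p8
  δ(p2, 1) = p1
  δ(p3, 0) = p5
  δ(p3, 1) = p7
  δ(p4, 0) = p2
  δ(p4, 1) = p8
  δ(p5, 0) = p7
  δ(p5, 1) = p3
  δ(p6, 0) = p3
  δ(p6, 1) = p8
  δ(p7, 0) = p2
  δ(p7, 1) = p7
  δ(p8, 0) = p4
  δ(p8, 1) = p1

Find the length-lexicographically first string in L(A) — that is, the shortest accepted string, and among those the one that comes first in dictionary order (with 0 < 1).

A breadth-first search from p0 reaches an accepting state first via the path p0 → p6 → p8 → p1 on input 011.
No string of length < 3 is accepted (BFS exhausts all shorter strings without reaching an accepting state), and 011 is the lexicographically least accepting string of length 3.

011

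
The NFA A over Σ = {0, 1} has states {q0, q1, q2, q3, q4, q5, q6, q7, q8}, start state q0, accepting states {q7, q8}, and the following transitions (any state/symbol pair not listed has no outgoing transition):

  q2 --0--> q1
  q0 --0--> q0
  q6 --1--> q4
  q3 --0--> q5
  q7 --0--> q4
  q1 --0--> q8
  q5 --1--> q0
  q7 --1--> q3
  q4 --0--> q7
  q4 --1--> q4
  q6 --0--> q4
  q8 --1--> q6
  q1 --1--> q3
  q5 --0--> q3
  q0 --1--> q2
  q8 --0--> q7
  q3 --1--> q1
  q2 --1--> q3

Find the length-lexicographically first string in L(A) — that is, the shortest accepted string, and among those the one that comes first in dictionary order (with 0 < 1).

100

A breadth-first search from q0 reaches an accepting state first via the path q0 → q2 → q1 → q8 on input 100.
No string of length < 3 is accepted (BFS exhausts all shorter strings without reaching an accepting state), and 100 is the lexicographically least accepting string of length 3.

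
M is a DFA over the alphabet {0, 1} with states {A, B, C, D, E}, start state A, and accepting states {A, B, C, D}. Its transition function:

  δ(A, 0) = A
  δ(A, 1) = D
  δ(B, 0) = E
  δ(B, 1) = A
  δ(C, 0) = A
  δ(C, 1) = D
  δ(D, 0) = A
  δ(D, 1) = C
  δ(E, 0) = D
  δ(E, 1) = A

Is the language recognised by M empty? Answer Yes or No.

No

The empty string ε is accepted: the run A ends in the accepting state A.
Since at least one string is accepted, L(M) is not empty.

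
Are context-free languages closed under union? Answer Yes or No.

Yes

Take grammars for L₁ and L₂ with disjoint nonterminals and start symbols S₁, S₂; the grammar with a new start symbol and productions S → S₁ | S₂ generates L₁ ∪ L₂.
So the context-free languages are closed under union.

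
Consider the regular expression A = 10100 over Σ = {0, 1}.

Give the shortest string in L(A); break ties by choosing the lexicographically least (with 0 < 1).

By inspection of the expression, no string of length less than 5 matches, and 10100 is the lexicographically first match of length 5.

10100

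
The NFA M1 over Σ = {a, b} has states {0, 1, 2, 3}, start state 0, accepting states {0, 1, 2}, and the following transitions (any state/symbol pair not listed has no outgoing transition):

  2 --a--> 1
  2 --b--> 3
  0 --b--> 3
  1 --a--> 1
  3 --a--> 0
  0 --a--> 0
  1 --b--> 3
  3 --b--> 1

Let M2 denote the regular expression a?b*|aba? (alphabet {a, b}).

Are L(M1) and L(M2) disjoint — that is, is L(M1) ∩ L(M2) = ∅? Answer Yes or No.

The empty string ε is accepted by both M1 and M2.
Hence L(M1) ∩ L(M2) ≠ ∅.

No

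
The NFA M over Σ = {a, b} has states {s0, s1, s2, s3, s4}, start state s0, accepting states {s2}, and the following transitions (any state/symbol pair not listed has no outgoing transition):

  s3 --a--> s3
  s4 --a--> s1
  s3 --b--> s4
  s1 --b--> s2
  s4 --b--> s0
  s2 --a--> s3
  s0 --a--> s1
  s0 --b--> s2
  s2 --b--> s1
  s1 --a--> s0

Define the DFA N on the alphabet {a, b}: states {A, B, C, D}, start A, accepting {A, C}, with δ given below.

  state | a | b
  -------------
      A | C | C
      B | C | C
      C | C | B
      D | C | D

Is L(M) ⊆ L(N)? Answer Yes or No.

No

The string ab is in L(M) but not in L(N).
So L(M) ⊄ L(N).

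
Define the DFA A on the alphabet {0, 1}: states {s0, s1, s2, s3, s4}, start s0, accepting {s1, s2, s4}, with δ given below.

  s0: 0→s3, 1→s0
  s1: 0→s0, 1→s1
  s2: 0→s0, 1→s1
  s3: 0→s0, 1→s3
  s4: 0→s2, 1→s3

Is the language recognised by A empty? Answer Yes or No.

Yes

The states reachable from the start state are {s0, s3}.
None of the accepting states {s1, s2, s4} is reachable, so no string is accepted and L(A) = ∅.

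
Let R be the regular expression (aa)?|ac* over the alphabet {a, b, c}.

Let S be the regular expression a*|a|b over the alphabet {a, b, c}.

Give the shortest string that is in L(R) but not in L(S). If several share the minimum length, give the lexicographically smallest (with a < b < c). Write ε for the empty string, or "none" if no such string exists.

The string ac is accepted by R but not by S.
No shorter string lies in the difference, and ac is the lexicographically first length-2 string in L(R) \ L(S).

ac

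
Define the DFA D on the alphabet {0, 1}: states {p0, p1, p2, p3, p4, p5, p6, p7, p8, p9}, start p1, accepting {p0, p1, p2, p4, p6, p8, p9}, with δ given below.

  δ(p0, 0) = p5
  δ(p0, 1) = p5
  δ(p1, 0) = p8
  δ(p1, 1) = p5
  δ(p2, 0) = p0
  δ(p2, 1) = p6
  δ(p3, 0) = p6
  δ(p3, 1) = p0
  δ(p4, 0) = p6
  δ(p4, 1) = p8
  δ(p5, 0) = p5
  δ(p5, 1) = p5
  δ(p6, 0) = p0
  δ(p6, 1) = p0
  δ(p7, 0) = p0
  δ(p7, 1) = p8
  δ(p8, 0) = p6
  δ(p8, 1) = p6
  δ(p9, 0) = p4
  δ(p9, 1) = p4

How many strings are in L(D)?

The useful subgraph on states {p0, p1, p6, p8} is acyclic, so L(D) is finite; the longest accepting path visits 4 useful states, giving maximum string length 3.
Counting accepting paths from p1 by length: 1 of length 0, 1 of length 1, 2 of length 2, 4 of length 3. Total 8.

8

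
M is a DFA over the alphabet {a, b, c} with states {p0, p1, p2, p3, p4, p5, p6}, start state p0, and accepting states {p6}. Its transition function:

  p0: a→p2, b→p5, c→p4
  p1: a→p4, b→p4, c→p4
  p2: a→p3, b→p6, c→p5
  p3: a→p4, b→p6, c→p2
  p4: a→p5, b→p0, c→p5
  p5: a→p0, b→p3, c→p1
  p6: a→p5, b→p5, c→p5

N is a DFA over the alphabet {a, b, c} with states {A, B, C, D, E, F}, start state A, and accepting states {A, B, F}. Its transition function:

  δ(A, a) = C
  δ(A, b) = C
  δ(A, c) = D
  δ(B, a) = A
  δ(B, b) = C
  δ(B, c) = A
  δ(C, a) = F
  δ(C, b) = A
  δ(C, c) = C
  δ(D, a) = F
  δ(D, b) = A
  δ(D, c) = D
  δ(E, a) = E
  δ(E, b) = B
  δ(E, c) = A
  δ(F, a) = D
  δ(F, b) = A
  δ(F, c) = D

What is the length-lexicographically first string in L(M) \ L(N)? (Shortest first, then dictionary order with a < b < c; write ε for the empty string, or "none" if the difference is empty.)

The string bbb is accepted by M but not by N.
No shorter string lies in the difference, and bbb is the lexicographically first length-3 string in L(M) \ L(N).

bbb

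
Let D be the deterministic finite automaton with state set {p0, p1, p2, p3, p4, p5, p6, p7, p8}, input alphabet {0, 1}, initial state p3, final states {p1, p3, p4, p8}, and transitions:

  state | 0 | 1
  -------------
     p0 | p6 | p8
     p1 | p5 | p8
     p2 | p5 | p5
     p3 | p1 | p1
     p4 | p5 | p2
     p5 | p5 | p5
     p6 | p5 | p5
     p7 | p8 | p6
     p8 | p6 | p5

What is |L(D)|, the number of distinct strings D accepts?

The useful subgraph on states {p1, p3, p8} is acyclic, so L(D) is finite; the longest accepting path visits 3 useful states, giving maximum string length 2.
Counting accepting paths from p3 by length: 1 of length 0, 2 of length 1, 2 of length 2. Total 5.

5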